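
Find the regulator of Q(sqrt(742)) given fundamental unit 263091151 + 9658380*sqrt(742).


epsilon = 263091151 + 9658380*sqrt(742)
= 5.2618e+08
R = ln(5.2618e+08)
= 20.0812

20.0812


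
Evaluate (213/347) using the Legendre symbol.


p = 347 is prime, so compute (213/347) with the reciprocity algorithm (Jacobi-symbol steps: pull out 2s via (2/n), flip via reciprocity, reduce):
  reciprocity: (213/347) -> +(347/213)
  reduce: (134/213)
  pull out 2: (2/213) = -1  (since 213 mod 8 = 5)
  reciprocity: (67/213) -> +(213/67)
  reduce: (12/67)
  pull out 2: (2/67) = -1  (since 67 mod 8 = 3)
  pull out 2: (2/67) = -1  (since 67 mod 8 = 3)
  reciprocity: (3/67) -> -(67/3)
  reduce: (1/3)
  (1/3) = 1
Product of signs = 1
(213/347) = 1

1


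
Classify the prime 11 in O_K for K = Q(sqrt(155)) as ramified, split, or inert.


K = Q(sqrt(155)). Since d mod 4 = 3, disc(K) = 620.
Check p | disc: 620 mod 11 = 4.
p does not divide disc. Compute Legendre symbol (d/p):
1^((11-1)/2) mod 11 = 1
(d/p) = 1, so p splits: (p) = P*P' with e=1, f=1, g=2.
Therefore p is split.

split


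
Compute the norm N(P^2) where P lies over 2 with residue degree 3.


N(P^a) = p^(a*f)
= 2^(2*3)
= 2^6
= 64

64


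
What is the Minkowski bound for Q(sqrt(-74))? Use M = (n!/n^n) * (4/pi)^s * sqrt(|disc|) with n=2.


d = -74, d mod 4 = 2, so disc(K) = 4d = -296; |disc(K)| = 296
Imaginary quadratic field, so n = 2, s = r2 = 1, r1 = 0
M = (n!/n^n) * (4/pi)^s * sqrt(|disc(K)|) = (2!/2^2) * (4/pi)^1 * sqrt(296)
= 0.5 * 1.273240 * 17.204651
= 10.9528

10.9528


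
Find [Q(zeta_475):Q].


The degree equals Euler's totient phi(475).
475 = 5^2 * 19
phi(475) = 360

360


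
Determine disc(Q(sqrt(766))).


For K = Q(sqrt(d)) with d squarefree: disc(K) = d if d = 1 mod 4, and disc(K) = 4d if d = 2 or 3 mod 4.
Here d = 766, and d mod 4 = 2.
d = 2 mod 4, not 1 (O_K = Z[sqrt(d)]), so disc(K) = 4d = 4 * (766) = 3064

3064


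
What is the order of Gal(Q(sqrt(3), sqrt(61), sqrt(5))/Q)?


The 3 square roots of distinct primes are multiplicatively independent over Q,
so [K:Q] = 2^3 and Gal(K/Q) is isomorphic to (Z/2Z)^3.
|Gal| = 2^3 = 8

8


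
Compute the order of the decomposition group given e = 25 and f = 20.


|D_P| = e * f
= 25 * 20
= 500

500


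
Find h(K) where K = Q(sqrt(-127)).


K = Q(sqrt(-127)). d mod 4 = 1, so D = disc(K) = d = -127
h(K) equals the number of primitive reduced positive-definite forms (a, b, c) = a*x^2 + b*x*y + c*y^2 with b^2 - 4ac = D,
where reduced means |b| <= a <= c, with b >= 0 whenever |b| = a or a = c, and primitive means gcd(a, b, c) = 1.
Reduced forces 3a^2 <= |D| = 127, so 1 <= a <= 6; b must have the parity of D, and c = (b^2 - D)/(4a) must be an integer >= a.
Enumerate a = 1..6, b in [-a, a]:
  a=1: (1, 1, 32)  [1]
  a=2: (2, -1, 16), (2, 1, 16)  [2]
  a=3: none
  a=4: (4, -1, 8), (4, 1, 8)  [2]
  a=5..6: none
Total reduced forms: 1 + 2 + 2 = 5
h = 5

5


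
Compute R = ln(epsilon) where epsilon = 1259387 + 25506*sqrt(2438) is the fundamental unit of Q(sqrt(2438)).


epsilon = 1259387 + 25506*sqrt(2438)
= 2.5188e+06
R = ln(2.5188e+06)
= 14.7393

14.7393


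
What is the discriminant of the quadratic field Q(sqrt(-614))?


For K = Q(sqrt(d)) with d squarefree: disc(K) = d if d = 1 mod 4, and disc(K) = 4d if d = 2 or 3 mod 4.
Here d = -614, and d mod 4 = 2.
d = 2 mod 4, not 1 (O_K = Z[sqrt(d)]), so disc(K) = 4d = 4 * (-614) = -2456

-2456


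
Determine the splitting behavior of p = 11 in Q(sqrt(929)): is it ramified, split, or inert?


K = Q(sqrt(929)). Since d mod 4 = 1, disc(K) = 929.
Check p | disc: 929 mod 11 = 5.
p does not divide disc. Compute Legendre symbol (d/p):
5^((11-1)/2) mod 11 = 1
(d/p) = 1, so p splits: (p) = P*P' with e=1, f=1, g=2.
Therefore p is split.

split


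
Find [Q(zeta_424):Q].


The degree equals Euler's totient phi(424).
424 = 2^3 * 53
phi(424) = 208

208


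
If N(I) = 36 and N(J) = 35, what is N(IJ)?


N(IJ) = N(I) * N(J)
= 36 * 35
= 1260

1260


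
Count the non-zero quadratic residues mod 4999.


For prime p, the number of non-zero quadratic residues is (p-1)/2.
= (4999-1)/2
= 2499

2499


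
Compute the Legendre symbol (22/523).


p = 523 is prime, so compute (22/523) with the reciprocity algorithm (Jacobi-symbol steps: pull out 2s via (2/n), flip via reciprocity, reduce):
  pull out 2: (2/523) = -1  (since 523 mod 8 = 3)
  reciprocity: (11/523) -> -(523/11)
  reduce: (6/11)
  pull out 2: (2/11) = -1  (since 11 mod 8 = 3)
  reciprocity: (3/11) -> -(11/3)
  reduce: (2/3)
  pull out 2: (2/3) = -1  (since 3 mod 8 = 3)
  (1/3) = 1
Product of signs = -1
(22/523) = -1

-1


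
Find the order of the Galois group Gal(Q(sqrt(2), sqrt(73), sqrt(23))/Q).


The 3 square roots of distinct primes are multiplicatively independent over Q,
so [K:Q] = 2^3 and Gal(K/Q) is isomorphic to (Z/2Z)^3.
|Gal| = 2^3 = 8

8


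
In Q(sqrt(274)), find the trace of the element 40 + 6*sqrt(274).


Tr(a + b*sqrt(d)) = (a + b*sqrt(d)) + (a - b*sqrt(d)) = 2a
= 2 * (40)
= 80

80


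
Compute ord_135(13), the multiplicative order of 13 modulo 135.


We want ord_135(13), the smallest k >= 1 with 13^k = 1 mod 135.
n = 135 = 3^3 * 5, phi(135) = 72; the order divides phi(n).
Divisors of 72: 1, 2, 3, 4, 6, 8, 9, 12, 18, 24, 36, 72
Repeated squaring mod 135: 13^1 = 13, 13^2 = 34, 13^4 = 76, 13^8 = 106, 13^16 = 31, 13^32 = 16, 13^64 = 121
Test divisors in increasing order:
  k=1: 13^1 = 13 mod 135
  k=2: 13^2 = 34 mod 135
  k=3: 13^3 = 34 * 13 = 37 mod 135
  k=4: 13^4 = 76 mod 135
  k=6: 13^6 = 76 * 34 = 19 mod 135
  k=8: 13^8 = 106 mod 135
  k=9: 13^9 = 106 * 13 = 28 mod 135
  k=12: 13^12 = 106 * 76 = 91 mod 135
  k=18: 13^18 = 31 * 34 = 109 mod 135
  k=24: 13^24 = 31 * 106 = 46 mod 135
  k=36: 13^36 = 16 * 76 = 1 mod 135  <- first divisor giving 1
Order = 36

36


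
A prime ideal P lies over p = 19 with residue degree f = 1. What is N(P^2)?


N(P^a) = p^(a*f)
= 19^(2*1)
= 19^2
= 361

361


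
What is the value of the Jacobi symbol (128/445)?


Compute (128/445) via quadratic reciprocity:
  pull out 2: (2/445) = -1  (since 445 mod 8 = 5)
  pull out 2: (2/445) = -1  (since 445 mod 8 = 5)
  pull out 2: (2/445) = -1  (since 445 mod 8 = 5)
  pull out 2: (2/445) = -1  (since 445 mod 8 = 5)
  pull out 2: (2/445) = -1  (since 445 mod 8 = 5)
  pull out 2: (2/445) = -1  (since 445 mod 8 = 5)
  pull out 2: (2/445) = -1  (since 445 mod 8 = 5)
  (1/445) = 1
Product of signs = -1

-1


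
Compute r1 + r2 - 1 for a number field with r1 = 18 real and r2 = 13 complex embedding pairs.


By Dirichlet's unit theorem:
rank = r1 + r2 - 1
= 18 + 13 - 1
= 30

30


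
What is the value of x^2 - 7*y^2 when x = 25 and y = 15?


x^2 - d*y^2
= 25^2 - 7*15^2
= 625 - 1575
= -950

-950


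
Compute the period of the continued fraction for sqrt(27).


Run the CF algorithm for sqrt(27).
a_0 = floor(sqrt(27)) = 5; set m_0=0, q_0=1.
Recurrence: m' = q*a - m,  q' = (d - m'^2)/q,  a' = floor((a_0 + m')/q').
  step 1: m=5, q=2, a=5
  step 2: m=5, q=1, a=10
a_2 = 2*a_0 = 10, so the period closes here.
sqrt(27) = [5; 5, 10]
Period length = 2

2


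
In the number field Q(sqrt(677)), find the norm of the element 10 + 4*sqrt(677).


N(a + b*sqrt(d)) = a^2 - d*b^2
= (10)^2 - (677)*(4)^2
= 100 - 10832
= -10732

-10732


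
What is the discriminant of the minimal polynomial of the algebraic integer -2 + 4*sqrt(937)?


The element -2 + 4*sqrt(937) has minimal polynomial:
x^2 + 4*x - 14988
Discriminant = (4)^2 - 4*(-14988)
= 16 + 59952
= 59968

59968


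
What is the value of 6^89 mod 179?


p = 179 is prime and the exponent is (p-1)/2 = 89, so by Euler's criterion 6^89 = (6/179) = +1 or -1 mod 179.
Compute by square-and-multiply:
  89 = 64 + 16 + 8 + 1 (binary 1011001)
  Repeated squaring mod 179: 6^1 = 6, 6^2 = 36, 6^4 = 43, 6^8 = 59, 6^16 = 80, 6^32 = 135, 6^64 = 146
  6^89 = 6^64 * 6^16 * 6^8 * 6^1 = 146 * 80 * 59 * 6 mod 179
    146 * 80 = 11680 = 45 mod 179
    45 * 59 = 2655 = 149 mod 179
    149 * 6 = 894 = 178 mod 179
  6^89 = 178 mod 179
Result 178 = p - 1 = -1 mod 179: 6 is a quadratic non-residue mod 179. As a residue in [0, p-1] the value is 178.
6^89 mod 179 = 178

178


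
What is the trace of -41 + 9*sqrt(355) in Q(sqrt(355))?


Tr(a + b*sqrt(d)) = (a + b*sqrt(d)) + (a - b*sqrt(d)) = 2a
= 2 * (-41)
= -82

-82


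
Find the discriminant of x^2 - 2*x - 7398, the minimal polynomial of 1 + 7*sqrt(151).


The element 1 + 7*sqrt(151) has minimal polynomial:
x^2 - 2*x - 7398
Discriminant = (-2)^2 - 4*(-7398)
= 4 + 29592
= 29596

29596


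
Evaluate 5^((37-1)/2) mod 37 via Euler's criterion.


p = 37 is prime and the exponent is (p-1)/2 = 18, so by Euler's criterion 5^18 = (5/37) = +1 or -1 mod 37.
Compute by square-and-multiply:
  18 = 16 + 2 (binary 10010)
  Repeated squaring mod 37: 5^1 = 5, 5^2 = 25, 5^4 = 33, 5^8 = 16, 5^16 = 34
  5^18 = 5^16 * 5^2 = 34 * 25 mod 37
    34 * 25 = 850 = 36 mod 37
  5^18 = 36 mod 37
Result 36 = p - 1 = -1 mod 37: 5 is a quadratic non-residue mod 37. As a residue in [0, p-1] the value is 36.
5^18 mod 37 = 36

36


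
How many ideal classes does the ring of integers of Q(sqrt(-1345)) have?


K = Q(sqrt(-1345)). d mod 4 = 3, so D = disc(K) = 4d = -5380
h(K) equals the number of primitive reduced positive-definite forms (a, b, c) = a*x^2 + b*x*y + c*y^2 with b^2 - 4ac = D,
where reduced means |b| <= a <= c, with b >= 0 whenever |b| = a or a = c, and primitive means gcd(a, b, c) = 1.
Reduced forces 3a^2 <= |D| = 5380, so 1 <= a <= 42; b must have the parity of D, and c = (b^2 - D)/(4a) must be an integer >= a.
Enumerate a = 1..42, b in [-a, a]:
  a=1: (1, 0, 1345)  [1]
  a=2: (2, 2, 673)  [1]
  a=3..4: none
  a=5: (5, 0, 269)  [1]
  a=6..9: none
  a=10: (10, 10, 137)  [1]
  a=11..16: none
  a=17: (17, -14, 82), (17, 14, 82)  [2]
  a=18: none
  a=19: (19, -4, 71), (19, 4, 71)  [2]
  a=20..22: none
  a=23: (23, -18, 62), (23, 18, 62)  [2]
  a=24..30: none
  a=31: (31, -18, 46), (31, 18, 46)  [2]
  a=32..33: none
  a=34: (34, -14, 41), (34, 14, 41)  [2]
  a=35..37: none
  a=38: (38, -34, 43), (38, 34, 43)  [2]
  a=39..42: none
Total reduced forms: 1 + 1 + 1 + 1 + 2 + 2 + 2 + 2 + 2 + 2 = 16
h = 16

16


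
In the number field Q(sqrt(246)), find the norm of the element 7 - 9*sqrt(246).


N(a + b*sqrt(d)) = a^2 - d*b^2
= (7)^2 - (246)*(-9)^2
= 49 - 19926
= -19877

-19877


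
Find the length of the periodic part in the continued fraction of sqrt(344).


Run the CF algorithm for sqrt(344).
a_0 = floor(sqrt(344)) = 18; set m_0=0, q_0=1.
Recurrence: m' = q*a - m,  q' = (d - m'^2)/q,  a' = floor((a_0 + m')/q').
  step 1: m=18, q=20, a=1
  step 2: m=2, q=17, a=1
  step 3: m=15, q=7, a=4
  step 4: m=13, q=25, a=1
  step 5: m=12, q=8, a=3
  step 6: m=12, q=25, a=1
  step 7: m=13, q=7, a=4
  step 8: m=15, q=17, a=1
  step 9: m=2, q=20, a=1
  step 10: m=18, q=1, a=36
a_10 = 2*a_0 = 36, so the period closes here.
sqrt(344) = [18; 1, 1, 4, 1, 3, 1, 4, 1, 1, 36]
Period length = 10

10


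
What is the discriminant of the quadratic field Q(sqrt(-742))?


For K = Q(sqrt(d)) with d squarefree: disc(K) = d if d = 1 mod 4, and disc(K) = 4d if d = 2 or 3 mod 4.
Here d = -742, and d mod 4 = 2.
d = 2 mod 4, not 1 (O_K = Z[sqrt(d)]), so disc(K) = 4d = 4 * (-742) = -2968

-2968


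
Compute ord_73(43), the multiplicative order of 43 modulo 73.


We want ord_73(43), the smallest k >= 1 with 43^k = 1 mod 73.
n = 73 = 73, phi(73) = 72; the order divides phi(n).
Divisors of 72: 1, 2, 3, 4, 6, 8, 9, 12, 18, 24, 36, 72
Repeated squaring mod 73: 43^1 = 43, 43^2 = 24, 43^4 = 65, 43^8 = 64, 43^16 = 8, 43^32 = 64, 43^64 = 8
Test divisors in increasing order:
  k=1: 43^1 = 43 mod 73
  k=2: 43^2 = 24 mod 73
  k=3: 43^3 = 24 * 43 = 10 mod 73
  k=4: 43^4 = 65 mod 73
  k=6: 43^6 = 65 * 24 = 27 mod 73
  k=8: 43^8 = 64 mod 73
  k=9: 43^9 = 64 * 43 = 51 mod 73
  k=12: 43^12 = 64 * 65 = 72 mod 73
  k=18: 43^18 = 8 * 24 = 46 mod 73
  k=24: 43^24 = 8 * 64 = 1 mod 73  <- first divisor giving 1
Order = 24

24


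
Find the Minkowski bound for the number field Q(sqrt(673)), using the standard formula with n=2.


d = 673, d mod 4 = 1, so disc(K) = d = 673; |disc(K)| = 673
Real quadratic field, so n = 2, s = r2 = 0, r1 = 2
M = (n!/n^n) * (4/pi)^s * sqrt(|disc(K)|) = (2!/2^2) * (4/pi)^0 * sqrt(673)
= 0.5 * 1.000000 * 25.942244
= 12.9711

12.9711


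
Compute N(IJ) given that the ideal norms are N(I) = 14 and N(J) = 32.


N(IJ) = N(I) * N(J)
= 14 * 32
= 448

448


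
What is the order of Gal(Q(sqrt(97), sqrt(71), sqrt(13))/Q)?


The 3 square roots of distinct primes are multiplicatively independent over Q,
so [K:Q] = 2^3 and Gal(K/Q) is isomorphic to (Z/2Z)^3.
|Gal| = 2^3 = 8

8


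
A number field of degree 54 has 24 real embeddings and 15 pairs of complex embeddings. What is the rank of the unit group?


By Dirichlet's unit theorem:
rank = r1 + r2 - 1
= 24 + 15 - 1
= 38

38


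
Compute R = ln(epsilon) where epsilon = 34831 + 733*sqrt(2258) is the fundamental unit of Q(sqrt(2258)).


epsilon = 34831 + 733*sqrt(2258)
= 69662.0000
R = ln(69662.0000)
= 11.1514

11.1514


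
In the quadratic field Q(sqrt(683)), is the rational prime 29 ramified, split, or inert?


K = Q(sqrt(683)). Since d mod 4 = 3, disc(K) = 2732.
Check p | disc: 2732 mod 29 = 6.
p does not divide disc. Compute Legendre symbol (d/p):
16^((29-1)/2) mod 29 = 1
(d/p) = 1, so p splits: (p) = P*P' with e=1, f=1, g=2.
Therefore p is split.

split


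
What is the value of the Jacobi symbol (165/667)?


Compute (165/667) via quadratic reciprocity:
  reciprocity: (165/667) -> +(667/165)
  reduce: (7/165)
  reciprocity: (7/165) -> +(165/7)
  reduce: (4/7)
  pull out 2: (2/7) = +1  (since 7 mod 8 = 7)
  pull out 2: (2/7) = +1  (since 7 mod 8 = 7)
  (1/7) = 1
Product of signs = 1

1


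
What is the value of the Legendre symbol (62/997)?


p = 997 is prime, so compute (62/997) with the reciprocity algorithm (Jacobi-symbol steps: pull out 2s via (2/n), flip via reciprocity, reduce):
  pull out 2: (2/997) = -1  (since 997 mod 8 = 5)
  reciprocity: (31/997) -> +(997/31)
  reduce: (5/31)
  reciprocity: (5/31) -> +(31/5)
  reduce: (1/5)
  (1/5) = 1
Product of signs = -1
(62/997) = -1

-1


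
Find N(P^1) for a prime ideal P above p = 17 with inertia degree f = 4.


N(P^a) = p^(a*f)
= 17^(1*4)
= 17^4
= 83521

83521


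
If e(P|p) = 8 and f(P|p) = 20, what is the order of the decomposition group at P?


|D_P| = e * f
= 8 * 20
= 160

160


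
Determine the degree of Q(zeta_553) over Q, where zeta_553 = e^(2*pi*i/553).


The degree equals Euler's totient phi(553).
553 = 7 * 79
phi(553) = 468

468


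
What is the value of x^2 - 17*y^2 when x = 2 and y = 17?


x^2 - d*y^2
= 2^2 - 17*17^2
= 4 - 4913
= -4909

-4909


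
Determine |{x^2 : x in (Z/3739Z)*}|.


For prime p, the number of non-zero quadratic residues is (p-1)/2.
= (3739-1)/2
= 1869

1869


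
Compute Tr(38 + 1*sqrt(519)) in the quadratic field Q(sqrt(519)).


Tr(a + b*sqrt(d)) = (a + b*sqrt(d)) + (a - b*sqrt(d)) = 2a
= 2 * (38)
= 76

76


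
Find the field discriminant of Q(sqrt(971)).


For K = Q(sqrt(d)) with d squarefree: disc(K) = d if d = 1 mod 4, and disc(K) = 4d if d = 2 or 3 mod 4.
Here d = 971, and d mod 4 = 3.
d = 3 mod 4, not 1 (O_K = Z[sqrt(d)]), so disc(K) = 4d = 4 * (971) = 3884

3884


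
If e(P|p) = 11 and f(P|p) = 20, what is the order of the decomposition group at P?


|D_P| = e * f
= 11 * 20
= 220

220


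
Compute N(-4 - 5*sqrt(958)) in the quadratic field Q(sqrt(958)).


N(a + b*sqrt(d)) = a^2 - d*b^2
= (-4)^2 - (958)*(-5)^2
= 16 - 23950
= -23934

-23934


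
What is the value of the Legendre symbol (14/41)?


p = 41 is prime, so compute (14/41) with the reciprocity algorithm (Jacobi-symbol steps: pull out 2s via (2/n), flip via reciprocity, reduce):
  pull out 2: (2/41) = +1  (since 41 mod 8 = 1)
  reciprocity: (7/41) -> +(41/7)
  reduce: (6/7)
  pull out 2: (2/7) = +1  (since 7 mod 8 = 7)
  reciprocity: (3/7) -> -(7/3)
  reduce: (1/3)
  (1/3) = 1
Product of signs = -1
(14/41) = -1

-1


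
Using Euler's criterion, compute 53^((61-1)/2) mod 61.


p = 61 is prime and the exponent is (p-1)/2 = 30, so by Euler's criterion 53^30 = (53/61) = +1 or -1 mod 61.
Compute by square-and-multiply:
  30 = 16 + 8 + 4 + 2 (binary 11110)
  Repeated squaring mod 61: 53^1 = 53, 53^2 = 3, 53^4 = 9, 53^8 = 20, 53^16 = 34
  53^30 = 53^16 * 53^8 * 53^4 * 53^2 = 34 * 20 * 9 * 3 mod 61
    34 * 20 = 680 = 9 mod 61
    9 * 9 = 81 = 20 mod 61
    20 * 3 = 60 = 60 mod 61
  53^30 = 60 mod 61
Result 60 = p - 1 = -1 mod 61: 53 is a quadratic non-residue mod 61. As a residue in [0, p-1] the value is 60.
53^30 mod 61 = 60

60


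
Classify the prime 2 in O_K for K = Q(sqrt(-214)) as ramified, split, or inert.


K = Q(sqrt(-214)). Since d mod 4 = 2, disc(K) = -856.
Check p | disc: -856 mod 2 = 0.
p divides disc, so p ramifies: (p) = P^2 with e=2, f=1, g=1.
Therefore p is ramified.

ramified


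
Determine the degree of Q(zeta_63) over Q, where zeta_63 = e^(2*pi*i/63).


The degree equals Euler's totient phi(63).
63 = 3^2 * 7
phi(63) = 36

36


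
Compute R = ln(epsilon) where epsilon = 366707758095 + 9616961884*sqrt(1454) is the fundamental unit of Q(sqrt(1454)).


epsilon = 366707758095 + 9616961884*sqrt(1454)
= 7.3342e+11
R = ln(7.3342e+11)
= 27.3210

27.3210


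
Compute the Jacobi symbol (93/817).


Compute (93/817) via quadratic reciprocity:
  reciprocity: (93/817) -> +(817/93)
  reduce: (73/93)
  reciprocity: (73/93) -> +(93/73)
  reduce: (20/73)
  pull out 2: (2/73) = +1  (since 73 mod 8 = 1)
  pull out 2: (2/73) = +1  (since 73 mod 8 = 1)
  reciprocity: (5/73) -> +(73/5)
  reduce: (3/5)
  reciprocity: (3/5) -> +(5/3)
  reduce: (2/3)
  pull out 2: (2/3) = -1  (since 3 mod 8 = 3)
  (1/3) = 1
Product of signs = -1

-1


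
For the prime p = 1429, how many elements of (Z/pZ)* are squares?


For prime p, the number of non-zero quadratic residues is (p-1)/2.
= (1429-1)/2
= 714

714


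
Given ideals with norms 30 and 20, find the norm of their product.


N(IJ) = N(I) * N(J)
= 30 * 20
= 600

600


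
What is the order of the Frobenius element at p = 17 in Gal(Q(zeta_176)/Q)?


The Frobenius at p in Gal(Q(zeta_n)/Q) = (Z/nZ)* is the class of p, so its order is ord_176(17), the smallest k >= 1 with 17^k = 1 mod 176.
n = 176 = 2^4 * 11, phi(176) = 80; the order divides phi(n).
Divisors of 80: 1, 2, 4, 5, 8, 10, 16, 20, 40, 80
Repeated squaring mod 176: 17^1 = 17, 17^2 = 113, 17^4 = 97, 17^8 = 81, 17^16 = 49, 17^32 = 113, 17^64 = 97
Test divisors in increasing order:
  k=1: 17^1 = 17 mod 176
  k=2: 17^2 = 113 mod 176
  k=4: 17^4 = 97 mod 176
  k=5: 17^5 = 97 * 17 = 65 mod 176
  k=8: 17^8 = 81 mod 176
  k=10: 17^10 = 81 * 113 = 1 mod 176  <- first divisor giving 1
Order = 10

10


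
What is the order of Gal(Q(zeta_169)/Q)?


|Gal(Q(zeta_169)/Q)| = phi(169)
= 156

156


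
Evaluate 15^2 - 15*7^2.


x^2 - d*y^2
= 15^2 - 15*7^2
= 225 - 735
= -510

-510


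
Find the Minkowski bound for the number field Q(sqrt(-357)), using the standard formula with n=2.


d = -357, d mod 4 = 3, so disc(K) = 4d = -1428; |disc(K)| = 1428
Imaginary quadratic field, so n = 2, s = r2 = 1, r1 = 0
M = (n!/n^n) * (4/pi)^s * sqrt(|disc(K)|) = (2!/2^2) * (4/pi)^1 * sqrt(1428)
= 0.5 * 1.273240 * 37.788887
= 24.0572

24.0572


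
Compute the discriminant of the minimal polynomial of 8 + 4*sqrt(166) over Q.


The element 8 + 4*sqrt(166) has minimal polynomial:
x^2 - 16*x - 2592
Discriminant = (-16)^2 - 4*(-2592)
= 256 + 10368
= 10624

10624


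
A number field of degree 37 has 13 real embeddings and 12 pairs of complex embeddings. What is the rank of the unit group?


By Dirichlet's unit theorem:
rank = r1 + r2 - 1
= 13 + 12 - 1
= 24

24


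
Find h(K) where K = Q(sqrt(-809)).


K = Q(sqrt(-809)). d mod 4 = 3, so D = disc(K) = 4d = -3236
h(K) equals the number of primitive reduced positive-definite forms (a, b, c) = a*x^2 + b*x*y + c*y^2 with b^2 - 4ac = D,
where reduced means |b| <= a <= c, with b >= 0 whenever |b| = a or a = c, and primitive means gcd(a, b, c) = 1.
Reduced forces 3a^2 <= |D| = 3236, so 1 <= a <= 32; b must have the parity of D, and c = (b^2 - D)/(4a) must be an integer >= a.
Enumerate a = 1..32, b in [-a, a]:
  a=1: (1, 0, 809)  [1]
  a=2: (2, 2, 405)  [1]
  a=3: (3, -2, 270), (3, 2, 270)  [2]
  a=4: none
  a=5: (5, -2, 162), (5, 2, 162)  [2]
  a=6: (6, -2, 135), (6, 2, 135)  [2]
  a=7..8: none
  a=9: (9, -2, 90), (9, 2, 90)  [2]
  a=10: (10, -2, 81), (10, 2, 81)  [2]
  a=11: (11, -8, 75), (11, 8, 75)  [2]
  a=12: none
  a=13: (13, -12, 65), (13, 12, 65)  [2]
  a=14: none
  a=15: (15, -8, 55), (15, -2, 54), (15, 2, 54), (15, 8, 55)  [4]
  a=16..17: none
  a=18: (18, -2, 45), (18, 2, 45)  [2]
  a=19..21: none
  a=22: (22, -14, 39), (22, 14, 39)  [2]
  a=23..24: none
  a=25: (25, -8, 33), (25, 8, 33)  [2]
  a=26: (26, -14, 33), (26, 14, 33)  [2]
  a=27: (27, -2, 30), (27, 2, 30)  [2]
  a=28..29: none
  a=30: (30, -22, 31), (30, 22, 31)  [2]
  a=31..32: none
Total reduced forms: 1 + 1 + 2 + 2 + 2 + 2 + 2 + 2 + 2 + 4 + 2 + 2 + 2 + 2 + 2 + 2 = 32
h = 32

32


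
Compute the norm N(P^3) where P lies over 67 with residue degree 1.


N(P^a) = p^(a*f)
= 67^(3*1)
= 67^3
= 300763

300763


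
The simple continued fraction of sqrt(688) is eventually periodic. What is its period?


Run the CF algorithm for sqrt(688).
a_0 = floor(sqrt(688)) = 26; set m_0=0, q_0=1.
Recurrence: m' = q*a - m,  q' = (d - m'^2)/q,  a' = floor((a_0 + m')/q').
  step 1: m=26, q=12, a=4
  step 2: m=22, q=17, a=2
  step 3: m=12, q=32, a=1
  step 4: m=20, q=9, a=5
  step 5: m=25, q=7, a=7
  step 6: m=24, q=16, a=3
  step 7: m=24, q=7, a=7
  step 8: m=25, q=9, a=5
  step 9: m=20, q=32, a=1
  step 10: m=12, q=17, a=2
  step 11: m=22, q=12, a=4
  step 12: m=26, q=1, a=52
a_12 = 2*a_0 = 52, so the period closes here.
sqrt(688) = [26; 4, 2, 1, 5, 7, 3, 7, 5, 1, 2, 4, 52]
Period length = 12

12


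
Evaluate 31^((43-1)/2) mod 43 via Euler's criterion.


p = 43 is prime and the exponent is (p-1)/2 = 21, so by Euler's criterion 31^21 = (31/43) = +1 or -1 mod 43.
Compute by square-and-multiply:
  21 = 16 + 4 + 1 (binary 10101)
  Repeated squaring mod 43: 31^1 = 31, 31^2 = 15, 31^4 = 10, 31^8 = 14, 31^16 = 24
  31^21 = 31^16 * 31^4 * 31^1 = 24 * 10 * 31 mod 43
    24 * 10 = 240 = 25 mod 43
    25 * 31 = 775 = 1 mod 43
  31^21 = 1 mod 43
Result 1: 31 is a quadratic residue mod 43.
31^21 mod 43 = 1

1


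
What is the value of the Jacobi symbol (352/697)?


Compute (352/697) via quadratic reciprocity:
  pull out 2: (2/697) = +1  (since 697 mod 8 = 1)
  pull out 2: (2/697) = +1  (since 697 mod 8 = 1)
  pull out 2: (2/697) = +1  (since 697 mod 8 = 1)
  pull out 2: (2/697) = +1  (since 697 mod 8 = 1)
  pull out 2: (2/697) = +1  (since 697 mod 8 = 1)
  reciprocity: (11/697) -> +(697/11)
  reduce: (4/11)
  pull out 2: (2/11) = -1  (since 11 mod 8 = 3)
  pull out 2: (2/11) = -1  (since 11 mod 8 = 3)
  (1/11) = 1
Product of signs = 1

1


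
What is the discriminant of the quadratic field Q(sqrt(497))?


For K = Q(sqrt(d)) with d squarefree: disc(K) = d if d = 1 mod 4, and disc(K) = 4d if d = 2 or 3 mod 4.
Here d = 497, and d mod 4 = 1.
d = 1 mod 4 (O_K = Z[(1+sqrt(d))/2]), so disc(K) = d = 497

497


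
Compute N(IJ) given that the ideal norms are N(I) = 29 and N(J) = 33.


N(IJ) = N(I) * N(J)
= 29 * 33
= 957

957


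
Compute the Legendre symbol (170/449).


p = 449 is prime, so compute (170/449) with the reciprocity algorithm (Jacobi-symbol steps: pull out 2s via (2/n), flip via reciprocity, reduce):
  pull out 2: (2/449) = +1  (since 449 mod 8 = 1)
  reciprocity: (85/449) -> +(449/85)
  reduce: (24/85)
  pull out 2: (2/85) = -1  (since 85 mod 8 = 5)
  pull out 2: (2/85) = -1  (since 85 mod 8 = 5)
  pull out 2: (2/85) = -1  (since 85 mod 8 = 5)
  reciprocity: (3/85) -> +(85/3)
  reduce: (1/3)
  (1/3) = 1
Product of signs = -1
(170/449) = -1

-1


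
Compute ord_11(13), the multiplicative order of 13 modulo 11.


We want ord_11(13), the smallest k >= 1 with 13^k = 1 mod 11.
n = 11 = 11, phi(11) = 10; the order divides phi(n).
Divisors of 10: 1, 2, 5, 10
Repeated squaring mod 11: 13^1 = 2, 13^2 = 4, 13^4 = 5, 13^8 = 3
Test divisors in increasing order:
  k=1: 13^1 = 2 mod 11
  k=2: 13^2 = 4 mod 11
  k=5: 13^5 = 5 * 2 = 10 mod 11
  k=10: 13^10 = 3 * 4 = 1 mod 11  <- first divisor giving 1
Order = 10

10


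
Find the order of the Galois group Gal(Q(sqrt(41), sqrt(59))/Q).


The 2 square roots of distinct primes are multiplicatively independent over Q,
so [K:Q] = 2^2 and Gal(K/Q) is isomorphic to (Z/2Z)^2.
|Gal| = 2^2 = 4

4


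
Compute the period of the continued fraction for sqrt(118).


Run the CF algorithm for sqrt(118).
a_0 = floor(sqrt(118)) = 10; set m_0=0, q_0=1.
Recurrence: m' = q*a - m,  q' = (d - m'^2)/q,  a' = floor((a_0 + m')/q').
  step 1: m=10, q=18, a=1
  step 2: m=8, q=3, a=6
  step 3: m=10, q=6, a=3
  step 4: m=8, q=9, a=2
  step 5: m=10, q=2, a=10
  step 6: m=10, q=9, a=2
  step 7: m=8, q=6, a=3
  step 8: m=10, q=3, a=6
  step 9: m=8, q=18, a=1
  step 10: m=10, q=1, a=20
a_10 = 2*a_0 = 20, so the period closes here.
sqrt(118) = [10; 1, 6, 3, 2, 10, 2, 3, 6, 1, 20]
Period length = 10

10


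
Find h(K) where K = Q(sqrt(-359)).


K = Q(sqrt(-359)). d mod 4 = 1, so D = disc(K) = d = -359
h(K) equals the number of primitive reduced positive-definite forms (a, b, c) = a*x^2 + b*x*y + c*y^2 with b^2 - 4ac = D,
where reduced means |b| <= a <= c, with b >= 0 whenever |b| = a or a = c, and primitive means gcd(a, b, c) = 1.
Reduced forces 3a^2 <= |D| = 359, so 1 <= a <= 10; b must have the parity of D, and c = (b^2 - D)/(4a) must be an integer >= a.
Enumerate a = 1..10, b in [-a, a]:
  a=1: (1, 1, 90)  [1]
  a=2: (2, -1, 45), (2, 1, 45)  [2]
  a=3: (3, -1, 30), (3, 1, 30)  [2]
  a=4: (4, -3, 23), (4, 3, 23)  [2]
  a=5: (5, -1, 18), (5, 1, 18)  [2]
  a=6: (6, -5, 16), (6, -1, 15), (6, 1, 15), (6, 5, 16)  [4]
  a=7: none
  a=8: (8, -5, 12), (8, 5, 12)  [2]
  a=9: (9, -1, 10), (9, 1, 10)  [2]
  a=10: (10, -9, 11), (10, 9, 11)  [2]
Total reduced forms: 1 + 2 + 2 + 2 + 2 + 4 + 2 + 2 + 2 = 19
h = 19

19


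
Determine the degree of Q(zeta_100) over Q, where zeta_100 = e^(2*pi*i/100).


The degree equals Euler's totient phi(100).
100 = 2^2 * 5^2
phi(100) = 40

40


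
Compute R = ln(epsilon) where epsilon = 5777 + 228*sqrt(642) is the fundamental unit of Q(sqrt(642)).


epsilon = 5777 + 228*sqrt(642)
= 11553.9999
R = ln(11553.9999)
= 9.3548

9.3548


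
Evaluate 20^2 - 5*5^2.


x^2 - d*y^2
= 20^2 - 5*5^2
= 400 - 125
= 275

275


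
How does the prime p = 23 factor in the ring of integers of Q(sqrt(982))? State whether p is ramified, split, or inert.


K = Q(sqrt(982)). Since d mod 4 = 2, disc(K) = 3928.
Check p | disc: 3928 mod 23 = 18.
p does not divide disc. Compute Legendre symbol (d/p):
16^((23-1)/2) mod 23 = 1
(d/p) = 1, so p splits: (p) = P*P' with e=1, f=1, g=2.
Therefore p is split.

split


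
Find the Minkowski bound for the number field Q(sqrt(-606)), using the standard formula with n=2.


d = -606, d mod 4 = 2, so disc(K) = 4d = -2424; |disc(K)| = 2424
Imaginary quadratic field, so n = 2, s = r2 = 1, r1 = 0
M = (n!/n^n) * (4/pi)^s * sqrt(|disc(K)|) = (2!/2^2) * (4/pi)^1 * sqrt(2424)
= 0.5 * 1.273240 * 49.234135
= 31.3434

31.3434


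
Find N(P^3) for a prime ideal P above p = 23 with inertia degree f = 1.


N(P^a) = p^(a*f)
= 23^(3*1)
= 23^3
= 12167

12167


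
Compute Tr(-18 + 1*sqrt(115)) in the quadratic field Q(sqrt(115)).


Tr(a + b*sqrt(d)) = (a + b*sqrt(d)) + (a - b*sqrt(d)) = 2a
= 2 * (-18)
= -36

-36


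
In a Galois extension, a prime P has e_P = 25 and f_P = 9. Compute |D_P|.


|D_P| = e * f
= 25 * 9
= 225

225


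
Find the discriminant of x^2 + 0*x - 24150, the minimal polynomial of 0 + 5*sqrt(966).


The element 0 + 5*sqrt(966) has minimal polynomial:
x^2 + 0*x - 24150
Discriminant = (0)^2 - 4*(-24150)
= 0 + 96600
= 96600

96600


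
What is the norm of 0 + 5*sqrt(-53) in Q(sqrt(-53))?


N(a + b*sqrt(d)) = a^2 - d*b^2
= (0)^2 - (-53)*(5)^2
= 0 + 1325
= 1325

1325


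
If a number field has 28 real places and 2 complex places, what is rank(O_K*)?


By Dirichlet's unit theorem:
rank = r1 + r2 - 1
= 28 + 2 - 1
= 29

29


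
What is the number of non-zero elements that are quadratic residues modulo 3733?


For prime p, the number of non-zero quadratic residues is (p-1)/2.
= (3733-1)/2
= 1866

1866


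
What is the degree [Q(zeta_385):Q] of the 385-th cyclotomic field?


The degree equals Euler's totient phi(385).
385 = 5 * 7 * 11
phi(385) = 240

240


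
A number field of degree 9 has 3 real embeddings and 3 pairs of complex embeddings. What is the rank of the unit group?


By Dirichlet's unit theorem:
rank = r1 + r2 - 1
= 3 + 3 - 1
= 5

5


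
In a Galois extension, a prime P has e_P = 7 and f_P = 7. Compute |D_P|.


|D_P| = e * f
= 7 * 7
= 49

49


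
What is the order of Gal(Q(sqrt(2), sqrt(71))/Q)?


The 2 square roots of distinct primes are multiplicatively independent over Q,
so [K:Q] = 2^2 and Gal(K/Q) is isomorphic to (Z/2Z)^2.
|Gal| = 2^2 = 4

4


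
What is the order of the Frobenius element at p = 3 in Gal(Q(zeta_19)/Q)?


The Frobenius at p in Gal(Q(zeta_n)/Q) = (Z/nZ)* is the class of p, so its order is ord_19(3), the smallest k >= 1 with 3^k = 1 mod 19.
n = 19 = 19, phi(19) = 18; the order divides phi(n).
Divisors of 18: 1, 2, 3, 6, 9, 18
Repeated squaring mod 19: 3^1 = 3, 3^2 = 9, 3^4 = 5, 3^8 = 6, 3^16 = 17
Test divisors in increasing order:
  k=1: 3^1 = 3 mod 19
  k=2: 3^2 = 9 mod 19
  k=3: 3^3 = 9 * 3 = 8 mod 19
  k=6: 3^6 = 5 * 9 = 7 mod 19
  k=9: 3^9 = 6 * 3 = 18 mod 19
  k=18: 3^18 = 17 * 9 = 1 mod 19  <- first divisor giving 1
Order = 18

18


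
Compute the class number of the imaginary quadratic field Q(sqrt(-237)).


K = Q(sqrt(-237)). d mod 4 = 3, so D = disc(K) = 4d = -948
h(K) equals the number of primitive reduced positive-definite forms (a, b, c) = a*x^2 + b*x*y + c*y^2 with b^2 - 4ac = D,
where reduced means |b| <= a <= c, with b >= 0 whenever |b| = a or a = c, and primitive means gcd(a, b, c) = 1.
Reduced forces 3a^2 <= |D| = 948, so 1 <= a <= 17; b must have the parity of D, and c = (b^2 - D)/(4a) must be an integer >= a.
Enumerate a = 1..17, b in [-a, a]:
  a=1: (1, 0, 237)  [1]
  a=2: (2, 2, 119)  [1]
  a=3: (3, 0, 79)  [1]
  a=4..5: none
  a=6: (6, 6, 41)  [1]
  a=7: (7, -2, 34), (7, 2, 34)  [2]
  a=8..10: none
  a=11: (11, -8, 23), (11, 8, 23)  [2]
  a=12: none
  a=13: (13, -12, 21), (13, 12, 21)  [2]
  a=14: (14, -2, 17), (14, 2, 17)  [2]
  a=15..17: none
Total reduced forms: 1 + 1 + 1 + 1 + 2 + 2 + 2 + 2 = 12
h = 12

12


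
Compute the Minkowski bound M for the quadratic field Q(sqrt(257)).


d = 257, d mod 4 = 1, so disc(K) = d = 257; |disc(K)| = 257
Real quadratic field, so n = 2, s = r2 = 0, r1 = 2
M = (n!/n^n) * (4/pi)^s * sqrt(|disc(K)|) = (2!/2^2) * (4/pi)^0 * sqrt(257)
= 0.5 * 1.000000 * 16.031220
= 8.0156

8.0156


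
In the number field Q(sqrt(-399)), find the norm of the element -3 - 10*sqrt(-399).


N(a + b*sqrt(d)) = a^2 - d*b^2
= (-3)^2 - (-399)*(-10)^2
= 9 + 39900
= 39909

39909


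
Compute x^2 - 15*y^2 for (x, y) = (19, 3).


x^2 - d*y^2
= 19^2 - 15*3^2
= 361 - 135
= 226

226


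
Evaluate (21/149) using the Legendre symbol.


p = 149 is prime, so compute (21/149) with the reciprocity algorithm (Jacobi-symbol steps: pull out 2s via (2/n), flip via reciprocity, reduce):
  reciprocity: (21/149) -> +(149/21)
  reduce: (2/21)
  pull out 2: (2/21) = -1  (since 21 mod 8 = 5)
  (1/21) = 1
Product of signs = -1
(21/149) = -1

-1


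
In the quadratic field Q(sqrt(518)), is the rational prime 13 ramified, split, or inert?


K = Q(sqrt(518)). Since d mod 4 = 2, disc(K) = 2072.
Check p | disc: 2072 mod 13 = 5.
p does not divide disc. Compute Legendre symbol (d/p):
11^((13-1)/2) mod 13 = -1
(d/p) = -1, so p is inert: (p) stays prime with e=1, f=2, g=1.
Therefore p is inert.

inert


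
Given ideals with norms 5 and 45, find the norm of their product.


N(IJ) = N(I) * N(J)
= 5 * 45
= 225

225


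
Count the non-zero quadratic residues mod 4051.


For prime p, the number of non-zero quadratic residues is (p-1)/2.
= (4051-1)/2
= 2025

2025


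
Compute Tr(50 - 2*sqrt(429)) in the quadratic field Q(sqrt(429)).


Tr(a + b*sqrt(d)) = (a + b*sqrt(d)) + (a - b*sqrt(d)) = 2a
= 2 * (50)
= 100

100


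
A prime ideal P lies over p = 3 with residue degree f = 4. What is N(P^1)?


N(P^a) = p^(a*f)
= 3^(1*4)
= 3^4
= 81

81


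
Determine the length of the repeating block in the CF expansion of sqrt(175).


Run the CF algorithm for sqrt(175).
a_0 = floor(sqrt(175)) = 13; set m_0=0, q_0=1.
Recurrence: m' = q*a - m,  q' = (d - m'^2)/q,  a' = floor((a_0 + m')/q').
  step 1: m=13, q=6, a=4
  step 2: m=11, q=9, a=2
  step 3: m=7, q=14, a=1
  step 4: m=7, q=9, a=2
  step 5: m=11, q=6, a=4
  step 6: m=13, q=1, a=26
a_6 = 2*a_0 = 26, so the period closes here.
sqrt(175) = [13; 4, 2, 1, 2, 4, 26]
Period length = 6

6


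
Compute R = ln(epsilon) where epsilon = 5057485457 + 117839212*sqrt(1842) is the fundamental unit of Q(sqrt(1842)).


epsilon = 5057485457 + 117839212*sqrt(1842)
= 1.0115e+10
R = ln(1.0115e+10)
= 23.0373

23.0373


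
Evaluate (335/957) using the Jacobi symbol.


Compute (335/957) via quadratic reciprocity:
  reciprocity: (335/957) -> +(957/335)
  reduce: (287/335)
  reciprocity: (287/335) -> -(335/287)
  reduce: (48/287)
  pull out 2: (2/287) = +1  (since 287 mod 8 = 7)
  pull out 2: (2/287) = +1  (since 287 mod 8 = 7)
  pull out 2: (2/287) = +1  (since 287 mod 8 = 7)
  pull out 2: (2/287) = +1  (since 287 mod 8 = 7)
  reciprocity: (3/287) -> -(287/3)
  reduce: (2/3)
  pull out 2: (2/3) = -1  (since 3 mod 8 = 3)
  (1/3) = 1
Product of signs = -1

-1


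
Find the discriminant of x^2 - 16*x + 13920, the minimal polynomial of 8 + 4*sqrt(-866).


The element 8 + 4*sqrt(-866) has minimal polynomial:
x^2 - 16*x + 13920
Discriminant = (-16)^2 - 4*(13920)
= 256 - 55680
= -55424

-55424


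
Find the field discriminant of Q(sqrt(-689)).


For K = Q(sqrt(d)) with d squarefree: disc(K) = d if d = 1 mod 4, and disc(K) = 4d if d = 2 or 3 mod 4.
Here d = -689, and d mod 4 = 3.
d = 3 mod 4, not 1 (O_K = Z[sqrt(d)]), so disc(K) = 4d = 4 * (-689) = -2756

-2756


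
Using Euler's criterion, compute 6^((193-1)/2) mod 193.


p = 193 is prime and the exponent is (p-1)/2 = 96, so by Euler's criterion 6^96 = (6/193) = +1 or -1 mod 193.
Compute by square-and-multiply:
  96 = 64 + 32 (binary 1100000)
  Repeated squaring mod 193: 6^1 = 6, 6^2 = 36, 6^4 = 138, 6^8 = 130, 6^16 = 109, 6^32 = 108, 6^64 = 84
  6^96 = 6^64 * 6^32 = 84 * 108 mod 193
    84 * 108 = 9072 = 1 mod 193
  6^96 = 1 mod 193
Result 1: 6 is a quadratic residue mod 193.
6^96 mod 193 = 1

1


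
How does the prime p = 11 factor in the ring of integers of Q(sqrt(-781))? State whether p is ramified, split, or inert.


K = Q(sqrt(-781)). Since d mod 4 = 3, disc(K) = -3124.
Check p | disc: -3124 mod 11 = 0.
p divides disc, so p ramifies: (p) = P^2 with e=2, f=1, g=1.
Therefore p is ramified.

ramified


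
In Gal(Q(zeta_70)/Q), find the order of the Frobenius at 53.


The Frobenius at p in Gal(Q(zeta_n)/Q) = (Z/nZ)* is the class of p, so its order is ord_70(53), the smallest k >= 1 with 53^k = 1 mod 70.
n = 70 = 2 * 5 * 7, phi(70) = 24; the order divides phi(n).
Divisors of 24: 1, 2, 3, 4, 6, 8, 12, 24
Repeated squaring mod 70: 53^1 = 53, 53^2 = 9, 53^4 = 11, 53^8 = 51, 53^16 = 11
Test divisors in increasing order:
  k=1: 53^1 = 53 mod 70
  k=2: 53^2 = 9 mod 70
  k=3: 53^3 = 9 * 53 = 57 mod 70
  k=4: 53^4 = 11 mod 70
  k=6: 53^6 = 11 * 9 = 29 mod 70
  k=8: 53^8 = 51 mod 70
  k=12: 53^12 = 51 * 11 = 1 mod 70  <- first divisor giving 1
Order = 12

12


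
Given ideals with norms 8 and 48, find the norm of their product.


N(IJ) = N(I) * N(J)
= 8 * 48
= 384

384


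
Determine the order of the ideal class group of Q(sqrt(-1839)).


K = Q(sqrt(-1839)). d mod 4 = 1, so D = disc(K) = d = -1839
h(K) equals the number of primitive reduced positive-definite forms (a, b, c) = a*x^2 + b*x*y + c*y^2 with b^2 - 4ac = D,
where reduced means |b| <= a <= c, with b >= 0 whenever |b| = a or a = c, and primitive means gcd(a, b, c) = 1.
Reduced forces 3a^2 <= |D| = 1839, so 1 <= a <= 24; b must have the parity of D, and c = (b^2 - D)/(4a) must be an integer >= a.
Enumerate a = 1..24, b in [-a, a]:
  a=1: (1, 1, 460)  [1]
  a=2: (2, -1, 230), (2, 1, 230)  [2]
  a=3: (3, 3, 154)  [1]
  a=4: (4, -1, 115), (4, 1, 115)  [2]
  a=5: (5, -1, 92), (5, 1, 92)  [2]
  a=6: (6, -3, 77), (6, 3, 77)  [2]
  a=7: (7, -3, 66), (7, 3, 66)  [2]
  a=8: (8, -7, 59), (8, 7, 59)  [2]
  a=9: none
  a=10: (10, -9, 48), (10, -1, 46), (10, 1, 46), (10, 9, 48)  [4]
  a=11: (11, -3, 42), (11, 3, 42)  [2]
  a=12: (12, -9, 40), (12, 9, 40)  [2]
  a=13: none
  a=14: (14, -11, 35), (14, -3, 33), (14, 3, 33), (14, 11, 35)  [4]
  a=15: (15, -9, 32), (15, 9, 32)  [2]
  a=16: (16, -9, 30), (16, 9, 30)  [2]
  a=17..18: none
  a=19: (19, -17, 28), (19, 17, 28)  [2]
  a=20: (20, -9, 24), (20, -1, 23), (20, 1, 23), (20, 9, 24)  [4]
  a=21: (21, -3, 22), (21, 3, 22)  [2]
  a=22: (22, -19, 25), (22, 19, 25)  [2]
  a=23..24: none
Total reduced forms: 1 + 2 + 1 + 2 + 2 + 2 + 2 + 2 + 4 + 2 + 2 + 4 + 2 + 2 + 2 + 4 + 2 + 2 = 40
h = 40

40


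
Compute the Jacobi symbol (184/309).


Compute (184/309) via quadratic reciprocity:
  pull out 2: (2/309) = -1  (since 309 mod 8 = 5)
  pull out 2: (2/309) = -1  (since 309 mod 8 = 5)
  pull out 2: (2/309) = -1  (since 309 mod 8 = 5)
  reciprocity: (23/309) -> +(309/23)
  reduce: (10/23)
  pull out 2: (2/23) = +1  (since 23 mod 8 = 7)
  reciprocity: (5/23) -> +(23/5)
  reduce: (3/5)
  reciprocity: (3/5) -> +(5/3)
  reduce: (2/3)
  pull out 2: (2/3) = -1  (since 3 mod 8 = 3)
  (1/3) = 1
Product of signs = 1

1


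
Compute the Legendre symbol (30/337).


p = 337 is prime, so compute (30/337) with the reciprocity algorithm (Jacobi-symbol steps: pull out 2s via (2/n), flip via reciprocity, reduce):
  pull out 2: (2/337) = +1  (since 337 mod 8 = 1)
  reciprocity: (15/337) -> +(337/15)
  reduce: (7/15)
  reciprocity: (7/15) -> -(15/7)
  reduce: (1/7)
  (1/7) = 1
Product of signs = -1
(30/337) = -1

-1


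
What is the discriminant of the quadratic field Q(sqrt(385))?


For K = Q(sqrt(d)) with d squarefree: disc(K) = d if d = 1 mod 4, and disc(K) = 4d if d = 2 or 3 mod 4.
Here d = 385, and d mod 4 = 1.
d = 1 mod 4 (O_K = Z[(1+sqrt(d))/2]), so disc(K) = d = 385

385


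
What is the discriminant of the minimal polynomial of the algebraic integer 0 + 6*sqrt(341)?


The element 0 + 6*sqrt(341) has minimal polynomial:
x^2 + 0*x - 12276
Discriminant = (0)^2 - 4*(-12276)
= 0 + 49104
= 49104

49104


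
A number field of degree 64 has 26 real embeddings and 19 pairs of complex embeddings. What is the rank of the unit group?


By Dirichlet's unit theorem:
rank = r1 + r2 - 1
= 26 + 19 - 1
= 44

44


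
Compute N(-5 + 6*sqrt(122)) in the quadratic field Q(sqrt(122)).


N(a + b*sqrt(d)) = a^2 - d*b^2
= (-5)^2 - (122)*(6)^2
= 25 - 4392
= -4367

-4367


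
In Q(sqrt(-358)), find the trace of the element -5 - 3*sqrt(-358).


Tr(a + b*sqrt(d)) = (a + b*sqrt(d)) + (a - b*sqrt(d)) = 2a
= 2 * (-5)
= -10

-10


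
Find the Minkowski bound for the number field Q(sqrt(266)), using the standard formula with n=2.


d = 266, d mod 4 = 2, so disc(K) = 4d = 1064; |disc(K)| = 1064
Real quadratic field, so n = 2, s = r2 = 0, r1 = 2
M = (n!/n^n) * (4/pi)^s * sqrt(|disc(K)|) = (2!/2^2) * (4/pi)^0 * sqrt(1064)
= 0.5 * 1.000000 * 32.619013
= 16.3095

16.3095


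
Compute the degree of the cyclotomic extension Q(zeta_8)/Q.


The degree equals Euler's totient phi(8).
8 = 2^3
phi(8) = 4

4


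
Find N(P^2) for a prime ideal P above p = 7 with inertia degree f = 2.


N(P^a) = p^(a*f)
= 7^(2*2)
= 7^4
= 2401

2401
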